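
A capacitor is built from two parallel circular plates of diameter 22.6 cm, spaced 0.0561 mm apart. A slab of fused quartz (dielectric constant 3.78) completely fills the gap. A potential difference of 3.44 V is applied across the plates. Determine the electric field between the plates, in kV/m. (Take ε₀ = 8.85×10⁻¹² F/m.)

E ≈ 61.3 kV/m

E = V/d = 3.44 / 5.61×10⁻⁵ = 6.13×10⁴ V/m.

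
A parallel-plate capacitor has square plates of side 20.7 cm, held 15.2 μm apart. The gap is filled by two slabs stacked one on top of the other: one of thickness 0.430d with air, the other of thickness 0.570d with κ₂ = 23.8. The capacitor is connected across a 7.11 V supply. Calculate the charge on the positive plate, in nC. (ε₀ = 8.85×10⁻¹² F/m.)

Q ≈ 391 nC

A = (20.7 cm)² = 4.28×10⁻² m².
Stacked slabs ⇒ two capacitors in series, each with the full plate area.
C₁ = κ₁ε₀A/d₁ = 1.00 × 8.85×10⁻¹² × 4.28×10⁻² / 6.54×10⁻⁶ = 5.80×10⁻⁸ F.
C₂ = κ₂ε₀A/d₂ = 23.8 × 8.85×10⁻¹² × 4.28×10⁻² / 8.66×10⁻⁶ = 1.04×10⁻⁶ F.
C = (1/C₁ + 1/C₂)⁻¹ = 5.50×10⁻⁸ F.
Q = CV = 5.50×10⁻⁸ × 7.11 = 3.91×10⁻⁷ C.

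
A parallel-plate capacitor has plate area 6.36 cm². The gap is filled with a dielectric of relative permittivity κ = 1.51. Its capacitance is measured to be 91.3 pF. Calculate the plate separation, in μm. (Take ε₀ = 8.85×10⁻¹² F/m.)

d ≈ 93.1 μm

A = 6.36 cm² = 6.36×10⁻⁴ m².
d = κε₀A/C = 1.51 × 8.85×10⁻¹² × 6.36×10⁻⁴ / 9.13×10⁻¹¹ = 9.31×10⁻⁵ m.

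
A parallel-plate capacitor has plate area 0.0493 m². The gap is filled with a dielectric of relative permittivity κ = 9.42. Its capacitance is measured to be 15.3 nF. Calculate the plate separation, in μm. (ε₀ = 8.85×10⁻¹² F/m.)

269 μm

d = κε₀A/C = 9.42 × 8.85×10⁻¹² × 4.93×10⁻² / 1.53×10⁻⁸ = 2.69×10⁻⁴ m.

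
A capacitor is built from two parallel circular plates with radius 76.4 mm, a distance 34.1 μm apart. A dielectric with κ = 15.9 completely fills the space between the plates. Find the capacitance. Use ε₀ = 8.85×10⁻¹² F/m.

C ≈ 75.7 nF

A = π(76.4 mm)² = 1.83×10⁻² m².
C = κε₀A/d = 15.9 × 8.85×10⁻¹² × 1.83×10⁻² / 3.41×10⁻⁵ = 7.57×10⁻⁸ F.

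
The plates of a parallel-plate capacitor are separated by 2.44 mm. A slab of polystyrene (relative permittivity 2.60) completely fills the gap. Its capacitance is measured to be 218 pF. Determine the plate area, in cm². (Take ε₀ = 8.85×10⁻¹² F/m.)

A = Cd/(κε₀) = 2.18×10⁻¹⁰ × 2.44×10⁻³ / (2.60 × 8.85×10⁻¹²) = 2.31×10⁻² m².

231 cm²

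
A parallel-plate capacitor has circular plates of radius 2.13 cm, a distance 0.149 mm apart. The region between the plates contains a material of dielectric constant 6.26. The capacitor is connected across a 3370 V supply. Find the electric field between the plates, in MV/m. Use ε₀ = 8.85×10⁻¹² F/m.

E = V/d = 3370 / 1.49×10⁻⁴ = 2.26×10⁷ V/m.

22.6 MV/m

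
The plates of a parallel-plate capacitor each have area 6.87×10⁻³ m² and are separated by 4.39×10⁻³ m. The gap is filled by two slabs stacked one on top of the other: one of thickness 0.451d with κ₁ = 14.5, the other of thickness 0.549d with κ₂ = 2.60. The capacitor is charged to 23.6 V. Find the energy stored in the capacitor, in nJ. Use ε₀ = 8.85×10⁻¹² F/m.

U ≈ 15.9 nJ

Stacked slabs ⇒ two capacitors in series, each with the full plate area.
C₁ = κ₁ε₀A/d₁ = 14.5 × 8.85×10⁻¹² × 6.87×10⁻³ / 1.98×10⁻³ = 4.45×10⁻¹⁰ F.
C₂ = κ₂ε₀A/d₂ = 2.60 × 8.85×10⁻¹² × 6.87×10⁻³ / 2.41×10⁻³ = 6.56×10⁻¹¹ F.
C = (1/C₁ + 1/C₂)⁻¹ = 5.72×10⁻¹¹ F.
U = ½CV² = ½ × 5.72×10⁻¹¹ × (23.6)² = 1.59×10⁻⁸ J.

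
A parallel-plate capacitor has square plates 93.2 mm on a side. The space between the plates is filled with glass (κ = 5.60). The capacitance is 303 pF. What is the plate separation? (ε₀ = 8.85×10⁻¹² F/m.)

A = (93.2 mm)² = 8.69×10⁻³ m².
d = κε₀A/C = 5.60 × 8.85×10⁻¹² × 8.69×10⁻³ / 3.03×10⁻¹⁰ = 1.42×10⁻³ m.

1.42 mm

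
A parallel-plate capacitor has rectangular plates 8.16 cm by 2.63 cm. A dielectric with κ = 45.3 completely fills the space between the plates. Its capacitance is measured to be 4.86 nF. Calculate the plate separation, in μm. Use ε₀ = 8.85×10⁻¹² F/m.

177 μm

A = 8.16 × 2.63 cm² = 2.15×10⁻³ m².
d = κε₀A/C = 45.3 × 8.85×10⁻¹² × 2.15×10⁻³ / 4.86×10⁻⁹ = 1.77×10⁻⁴ m.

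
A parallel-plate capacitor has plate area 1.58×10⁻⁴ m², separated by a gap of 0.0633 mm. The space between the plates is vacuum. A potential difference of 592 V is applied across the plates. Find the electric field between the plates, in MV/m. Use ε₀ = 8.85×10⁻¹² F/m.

E ≈ 9.35 MV/m

E = V/d = 592 / 6.33×10⁻⁵ = 9.35×10⁶ V/m.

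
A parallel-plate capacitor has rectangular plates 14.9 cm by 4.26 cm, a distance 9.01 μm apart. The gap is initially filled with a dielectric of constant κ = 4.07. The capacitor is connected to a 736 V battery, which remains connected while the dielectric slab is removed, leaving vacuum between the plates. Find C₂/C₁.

C = κε₀A/d scales with κ, so C₂/C₁ = 1/κ = 1/4.07 = 0.246.

C₂/C₁ ≈ 0.246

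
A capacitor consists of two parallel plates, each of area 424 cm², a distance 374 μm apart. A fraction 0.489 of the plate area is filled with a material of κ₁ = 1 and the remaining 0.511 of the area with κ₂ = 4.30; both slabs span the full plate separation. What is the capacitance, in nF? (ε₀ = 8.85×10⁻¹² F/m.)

2.70 nF

A = 424 cm² = 4.24×10⁻² m².
Side-by-side slabs ⇒ two capacitors in parallel, each spanning the full gap.
C₁ = κ₁ε₀A₁/d = 1.00 × 8.85×10⁻¹² × 2.07×10⁻² / 3.74×10⁻⁴ = 4.91×10⁻¹⁰ F.
C₂ = κ₂ε₀A₂/d = 4.30 × 8.85×10⁻¹² × 2.17×10⁻² / 3.74×10⁻⁴ = 2.20×10⁻⁹ F.
C = C₁ + C₂ = 2.70×10⁻⁹ F.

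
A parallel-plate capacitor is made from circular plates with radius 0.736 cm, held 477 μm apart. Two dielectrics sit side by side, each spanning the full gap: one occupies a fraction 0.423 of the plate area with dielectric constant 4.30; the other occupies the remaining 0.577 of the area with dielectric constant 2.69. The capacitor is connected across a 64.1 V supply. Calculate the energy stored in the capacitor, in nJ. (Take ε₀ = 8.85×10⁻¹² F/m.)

A = π(0.736 cm)² = 1.70×10⁻⁴ m².
Side-by-side slabs ⇒ two capacitors in parallel, each spanning the full gap.
C₁ = κ₁ε₀A₁/d = 4.30 × 8.85×10⁻¹² × 7.20×10⁻⁵ / 4.77×10⁻⁴ = 5.74×10⁻¹² F.
C₂ = κ₂ε₀A₂/d = 2.69 × 8.85×10⁻¹² × 9.82×10⁻⁵ / 4.77×10⁻⁴ = 4.90×10⁻¹² F.
C = C₁ + C₂ = 1.06×10⁻¹¹ F.
U = ½CV² = ½ × 1.06×10⁻¹¹ × (64.1)² = 2.19×10⁻⁸ J.

U ≈ 21.9 nJ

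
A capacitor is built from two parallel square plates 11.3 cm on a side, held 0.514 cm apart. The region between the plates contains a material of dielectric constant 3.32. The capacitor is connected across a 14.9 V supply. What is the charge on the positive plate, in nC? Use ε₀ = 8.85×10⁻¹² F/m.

A = (11.3 cm)² = 1.28×10⁻² m².
C = κε₀A/d = 3.32 × 8.85×10⁻¹² × 1.28×10⁻² / 5.14×10⁻³ = 7.30×10⁻¹¹ F.
Q = CV = 7.30×10⁻¹¹ × 14.9 = 1.09×10⁻⁹ C.

1.09 nC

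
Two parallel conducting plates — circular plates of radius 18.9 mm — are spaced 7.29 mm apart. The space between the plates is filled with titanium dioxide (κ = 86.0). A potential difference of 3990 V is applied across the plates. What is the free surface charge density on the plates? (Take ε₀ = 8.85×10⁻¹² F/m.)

σ ≈ 41.7 nC/cm²

A = π(18.9 mm)² = 1.12×10⁻³ m².
C = κε₀A/d = 86.0 × 8.85×10⁻¹² × 1.12×10⁻³ / 7.29×10⁻³ = 1.17×10⁻¹⁰ F.
σ = Q/A = CV/A = 1.17×10⁻¹⁰ × 3990 / 1.12×10⁻³ = 4.17×10⁻⁴ C/m².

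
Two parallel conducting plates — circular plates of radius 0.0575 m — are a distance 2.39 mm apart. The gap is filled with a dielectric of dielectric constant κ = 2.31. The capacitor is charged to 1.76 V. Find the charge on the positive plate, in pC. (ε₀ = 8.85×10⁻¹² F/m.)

156 pC

A = π(0.0575 m)² = 1.04×10⁻² m².
C = κε₀A/d = 2.31 × 8.85×10⁻¹² × 1.04×10⁻² / 2.39×10⁻³ = 8.88×10⁻¹¹ F.
Q = CV = 8.88×10⁻¹¹ × 1.76 = 1.56×10⁻¹⁰ C.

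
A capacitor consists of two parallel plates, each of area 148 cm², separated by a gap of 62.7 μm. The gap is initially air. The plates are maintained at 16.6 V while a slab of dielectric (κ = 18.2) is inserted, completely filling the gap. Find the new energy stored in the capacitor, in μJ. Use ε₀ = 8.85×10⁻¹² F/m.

U ≈ 5.24 μJ

A = 148 cm² = 1.48×10⁻² m².
Initially C₁ = ε₀A/d = 8.85×10⁻¹² × 1.48×10⁻² / 6.27×10⁻⁵ = 2.09×10⁻⁹ F.
U₁ = 2.88×10⁻⁷ J.
Battery connected ⇒ V is held fixed. C₂ = 18.2 C₁ and U = ½CV², so U₂/U₁ = C₂/C₁ = 18.2.
U₂ = 18.2 × 2.88×10⁻⁷ = 5.24×10⁻⁶ J.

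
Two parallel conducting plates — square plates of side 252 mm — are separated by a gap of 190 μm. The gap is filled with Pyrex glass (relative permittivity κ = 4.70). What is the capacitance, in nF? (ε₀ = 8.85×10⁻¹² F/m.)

A = (252 mm)² = 6.35×10⁻² m².
C = κε₀A/d = 4.70 × 8.85×10⁻¹² × 6.35×10⁻² / 1.90×10⁻⁴ = 1.39×10⁻⁸ F.

C ≈ 13.9 nF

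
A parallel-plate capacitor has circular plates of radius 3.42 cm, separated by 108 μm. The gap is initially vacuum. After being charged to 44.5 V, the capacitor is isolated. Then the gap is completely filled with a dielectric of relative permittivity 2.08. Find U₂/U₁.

Isolated ⇒ Q is held fixed.
C₂ = 2.08 C₁ and U = Q²/(2C), so U₂/U₁ = C₁/C₂ = 0.481.

U₂/U₁ ≈ 0.481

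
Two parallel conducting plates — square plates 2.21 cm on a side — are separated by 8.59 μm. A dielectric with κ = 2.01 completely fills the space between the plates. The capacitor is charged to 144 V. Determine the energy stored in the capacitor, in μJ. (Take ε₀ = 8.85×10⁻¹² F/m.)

U ≈ 10.5 μJ

A = (2.21 cm)² = 4.88×10⁻⁴ m².
C = κε₀A/d = 2.01 × 8.85×10⁻¹² × 4.88×10⁻⁴ / 8.59×10⁻⁶ = 1.01×10⁻⁹ F.
U = ½CV² = ½ × 1.01×10⁻⁹ × (144)² = 1.05×10⁻⁵ J.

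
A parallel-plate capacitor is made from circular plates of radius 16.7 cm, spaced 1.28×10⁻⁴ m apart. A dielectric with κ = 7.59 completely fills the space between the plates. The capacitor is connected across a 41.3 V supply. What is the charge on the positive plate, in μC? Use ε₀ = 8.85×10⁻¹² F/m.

A = π(16.7 cm)² = 8.76×10⁻² m².
C = κε₀A/d = 7.59 × 8.85×10⁻¹² × 8.76×10⁻² / 1.28×10⁻⁴ = 4.60×10⁻⁸ F.
Q = CV = 4.60×10⁻⁸ × 41.3 = 1.90×10⁻⁶ C.

1.90 μC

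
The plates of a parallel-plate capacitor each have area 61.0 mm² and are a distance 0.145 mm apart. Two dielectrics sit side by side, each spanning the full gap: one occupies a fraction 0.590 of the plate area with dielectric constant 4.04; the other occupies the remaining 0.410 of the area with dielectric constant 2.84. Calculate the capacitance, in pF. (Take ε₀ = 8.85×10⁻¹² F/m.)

A = 61.0 mm² = 6.10×10⁻⁵ m².
Side-by-side slabs ⇒ two capacitors in parallel, each spanning the full gap.
C₁ = κ₁ε₀A₁/d = 4.04 × 8.85×10⁻¹² × 3.60×10⁻⁵ / 1.45×10⁻⁴ = 8.87×10⁻¹² F.
C₂ = κ₂ε₀A₂/d = 2.84 × 8.85×10⁻¹² × 2.50×10⁻⁵ / 1.45×10⁻⁴ = 4.34×10⁻¹² F.
C = C₁ + C₂ = 1.32×10⁻¹¹ F.

13.2 pF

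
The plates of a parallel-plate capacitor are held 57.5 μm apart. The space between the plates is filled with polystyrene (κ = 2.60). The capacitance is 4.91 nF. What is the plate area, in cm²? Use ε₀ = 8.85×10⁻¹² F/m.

A ≈ 123 cm²

A = Cd/(κε₀) = 4.91×10⁻⁹ × 5.75×10⁻⁵ / (2.60 × 8.85×10⁻¹²) = 1.23×10⁻² m².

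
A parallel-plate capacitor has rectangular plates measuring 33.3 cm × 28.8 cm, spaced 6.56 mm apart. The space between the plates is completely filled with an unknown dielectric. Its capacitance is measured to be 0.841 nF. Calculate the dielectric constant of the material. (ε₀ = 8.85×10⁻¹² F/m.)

A = 33.3 × 28.8 cm² = 9.59×10⁻² m².
κ = Cd/(ε₀A) = 8.41×10⁻¹⁰ × 6.56×10⁻³ / (8.85×10⁻¹² × 9.59×10⁻²) = 6.50.

κ ≈ 6.50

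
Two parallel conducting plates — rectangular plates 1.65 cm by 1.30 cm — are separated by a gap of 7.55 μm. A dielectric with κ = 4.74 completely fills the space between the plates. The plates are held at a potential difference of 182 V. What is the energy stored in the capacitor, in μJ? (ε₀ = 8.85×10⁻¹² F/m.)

A = 1.65 × 1.30 cm² = 2.15×10⁻⁴ m².
C = κε₀A/d = 4.74 × 8.85×10⁻¹² × 2.15×10⁻⁴ / 7.55×10⁻⁶ = 1.19×10⁻⁹ F.
U = ½CV² = ½ × 1.19×10⁻⁹ × (182)² = 1.97×10⁻⁵ J.

19.7 μJ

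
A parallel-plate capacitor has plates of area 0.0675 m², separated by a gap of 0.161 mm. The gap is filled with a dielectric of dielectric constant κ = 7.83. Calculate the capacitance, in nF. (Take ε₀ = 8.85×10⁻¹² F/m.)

C = κε₀A/d = 7.83 × 8.85×10⁻¹² × 6.75×10⁻² / 1.61×10⁻⁴ = 2.91×10⁻⁸ F.

C ≈ 29.1 nF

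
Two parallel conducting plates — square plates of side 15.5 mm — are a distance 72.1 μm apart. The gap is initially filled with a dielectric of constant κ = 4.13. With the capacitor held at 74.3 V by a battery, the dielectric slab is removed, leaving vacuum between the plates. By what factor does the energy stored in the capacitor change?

Battery connected ⇒ V is held fixed.
C₂ = 0.242 C₁ and U = ½CV², so U₂/U₁ = C₂/C₁ = 0.242.

0.242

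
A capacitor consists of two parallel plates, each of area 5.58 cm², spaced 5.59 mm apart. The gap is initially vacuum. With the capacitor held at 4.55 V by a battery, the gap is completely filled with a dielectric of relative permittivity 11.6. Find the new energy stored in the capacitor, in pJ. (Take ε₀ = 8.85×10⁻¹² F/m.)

A = 5.58 cm² = 5.58×10⁻⁴ m².
Initially C₁ = ε₀A/d = 8.85×10⁻¹² × 5.58×10⁻⁴ / 5.59×10⁻³ = 8.83×10⁻¹³ F.
U₁ = 9.14×10⁻¹² J.
Battery connected ⇒ V is held fixed. C₂ = 11.6 C₁ and U = ½CV², so U₂/U₁ = C₂/C₁ = 11.6.
U₂ = 11.6 × 9.14×10⁻¹² = 1.06×10⁻¹⁰ J.

106 pJ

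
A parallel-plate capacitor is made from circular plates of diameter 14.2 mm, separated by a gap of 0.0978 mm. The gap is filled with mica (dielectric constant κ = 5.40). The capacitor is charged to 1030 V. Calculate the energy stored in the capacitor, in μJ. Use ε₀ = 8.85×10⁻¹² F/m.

A = π(14.2/2 mm)² = 1.58×10⁻⁴ m².
C = κε₀A/d = 5.40 × 8.85×10⁻¹² × 1.58×10⁻⁴ / 9.78×10⁻⁵ = 7.74×10⁻¹¹ F.
U = ½CV² = ½ × 7.74×10⁻¹¹ × (1030)² = 4.10×10⁻⁵ J.

41.0 μJ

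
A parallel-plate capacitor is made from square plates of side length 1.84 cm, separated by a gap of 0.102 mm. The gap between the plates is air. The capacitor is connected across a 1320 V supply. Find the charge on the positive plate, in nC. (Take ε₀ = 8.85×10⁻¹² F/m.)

A = (1.84 cm)² = 3.39×10⁻⁴ m².
C = ε₀A/d = 8.85×10⁻¹² × 3.39×10⁻⁴ / 1.02×10⁻⁴ = 2.94×10⁻¹¹ F.
Q = CV = 2.94×10⁻¹¹ × 1320 = 3.88×10⁻⁸ C.

38.8 nC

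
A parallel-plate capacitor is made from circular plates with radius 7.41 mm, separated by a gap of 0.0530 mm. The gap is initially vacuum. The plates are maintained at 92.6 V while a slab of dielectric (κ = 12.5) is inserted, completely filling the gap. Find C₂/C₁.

C = κε₀A/d scales with κ, so C₂/C₁ = κ = 12.5.

12.5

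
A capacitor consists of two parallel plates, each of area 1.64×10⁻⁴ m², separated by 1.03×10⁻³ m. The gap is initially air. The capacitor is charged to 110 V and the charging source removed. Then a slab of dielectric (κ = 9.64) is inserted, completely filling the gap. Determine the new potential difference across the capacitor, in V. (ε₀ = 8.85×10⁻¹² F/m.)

Initially C₁ = ε₀A/d = 8.85×10⁻¹² × 1.64×10⁻⁴ / 1.03×10⁻³ = 1.41×10⁻¹² F.
V₁ = 1.10×10² V.
Isolated ⇒ Q is held fixed. C₂ = 9.64 C₁ and V = Q/C, so V₂/V₁ = C₁/C₂ = 0.104.
V₂ = 0.104 × 1.10×10² = 11.4 V.

11.4 V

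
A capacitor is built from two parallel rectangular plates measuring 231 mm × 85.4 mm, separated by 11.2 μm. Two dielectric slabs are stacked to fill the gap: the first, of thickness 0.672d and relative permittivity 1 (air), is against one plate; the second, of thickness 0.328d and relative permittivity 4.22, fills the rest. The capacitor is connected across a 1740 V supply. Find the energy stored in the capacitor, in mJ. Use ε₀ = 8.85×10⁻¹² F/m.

U ≈ 31.5 mJ

A = 231 × 85.4 mm² = 1.97×10⁻² m².
Stacked slabs ⇒ two capacitors in series, each with the full plate area.
C₁ = κ₁ε₀A/d₁ = 1.00 × 8.85×10⁻¹² × 1.97×10⁻² / 7.53×10⁻⁶ = 2.32×10⁻⁸ F.
C₂ = κ₂ε₀A/d₂ = 4.22 × 8.85×10⁻¹² × 1.97×10⁻² / 3.67×10⁻⁶ = 2.01×10⁻⁷ F.
C = (1/C₁ + 1/C₂)⁻¹ = 2.08×10⁻⁸ F.
U = ½CV² = ½ × 2.08×10⁻⁸ × (1740)² = 3.15×10⁻² J.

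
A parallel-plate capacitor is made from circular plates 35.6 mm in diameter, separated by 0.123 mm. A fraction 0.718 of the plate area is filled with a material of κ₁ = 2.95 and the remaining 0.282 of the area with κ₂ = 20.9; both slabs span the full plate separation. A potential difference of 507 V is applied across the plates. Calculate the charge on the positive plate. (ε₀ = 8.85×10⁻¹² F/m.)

Q ≈ 291 nC

A = π(35.6/2 mm)² = 9.95×10⁻⁴ m².
Side-by-side slabs ⇒ two capacitors in parallel, each spanning the full gap.
C₁ = κ₁ε₀A₁/d = 2.95 × 8.85×10⁻¹² × 7.15×10⁻⁴ / 1.23×10⁻⁴ = 1.52×10⁻¹⁰ F.
C₂ = κ₂ε₀A₂/d = 20.9 × 8.85×10⁻¹² × 2.81×10⁻⁴ / 1.23×10⁻⁴ = 4.22×10⁻¹⁰ F.
C = C₁ + C₂ = 5.74×10⁻¹⁰ F.
Q = CV = 5.74×10⁻¹⁰ × 507 = 2.91×10⁻⁷ C.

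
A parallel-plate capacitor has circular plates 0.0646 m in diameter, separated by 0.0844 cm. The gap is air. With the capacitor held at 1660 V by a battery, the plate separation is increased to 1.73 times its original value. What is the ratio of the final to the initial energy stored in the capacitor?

U₂/U₁ ≈ 0.578

Battery connected ⇒ V is held fixed.
C₂ = 0.578 C₁ and U = ½CV², so U₂/U₁ = C₂/C₁ = 0.578.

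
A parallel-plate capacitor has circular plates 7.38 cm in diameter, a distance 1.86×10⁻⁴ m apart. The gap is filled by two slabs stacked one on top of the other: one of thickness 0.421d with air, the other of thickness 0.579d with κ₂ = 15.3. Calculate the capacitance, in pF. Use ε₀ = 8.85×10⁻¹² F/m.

A = π(7.38/2 cm)² = 4.28×10⁻³ m².
Stacked slabs ⇒ two capacitors in series, each with the full plate area.
C₁ = κ₁ε₀A/d₁ = 1.00 × 8.85×10⁻¹² × 4.28×10⁻³ / 7.83×10⁻⁵ = 4.83×10⁻¹⁰ F.
C₂ = κ₂ε₀A/d₂ = 15.3 × 8.85×10⁻¹² × 4.28×10⁻³ / 1.08×10⁻⁴ = 5.38×10⁻⁹ F.
C = (1/C₁ + 1/C₂)⁻¹ = 4.44×10⁻¹⁰ F.

C ≈ 444 pF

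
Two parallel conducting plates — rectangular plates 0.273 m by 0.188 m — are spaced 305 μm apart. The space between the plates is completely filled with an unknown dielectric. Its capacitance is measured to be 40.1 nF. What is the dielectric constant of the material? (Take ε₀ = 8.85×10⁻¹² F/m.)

κ ≈ 26.9

A = 0.273 × 0.188 m² = 5.13×10⁻² m².
κ = Cd/(ε₀A) = 4.01×10⁻⁸ × 3.05×10⁻⁴ / (8.85×10⁻¹² × 5.13×10⁻²) = 26.9.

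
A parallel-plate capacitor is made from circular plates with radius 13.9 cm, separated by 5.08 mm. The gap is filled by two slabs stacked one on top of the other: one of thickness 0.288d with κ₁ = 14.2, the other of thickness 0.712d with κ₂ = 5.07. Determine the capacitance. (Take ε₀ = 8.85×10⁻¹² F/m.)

A = π(13.9 cm)² = 6.07×10⁻² m².
Stacked slabs ⇒ two capacitors in series, each with the full plate area.
C₁ = κ₁ε₀A/d₁ = 14.2 × 8.85×10⁻¹² × 6.07×10⁻² / 1.46×10⁻³ = 5.21×10⁻⁹ F.
C₂ = κ₂ε₀A/d₂ = 5.07 × 8.85×10⁻¹² × 6.07×10⁻² / 3.62×10⁻³ = 7.53×10⁻¹⁰ F.
C = (1/C₁ + 1/C₂)⁻¹ = 6.58×10⁻¹⁰ F.

C ≈ 0.658 nF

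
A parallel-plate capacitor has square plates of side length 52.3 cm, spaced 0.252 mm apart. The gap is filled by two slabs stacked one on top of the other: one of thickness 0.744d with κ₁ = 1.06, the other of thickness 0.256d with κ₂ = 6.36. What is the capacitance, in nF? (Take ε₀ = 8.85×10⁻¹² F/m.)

A = (52.3 cm)² = 0.274 m².
Stacked slabs ⇒ two capacitors in series, each with the full plate area.
C₁ = κ₁ε₀A/d₁ = 1.06 × 8.85×10⁻¹² × 0.274 / 1.87×10⁻⁴ = 1.37×10⁻⁸ F.
C₂ = κ₂ε₀A/d₂ = 6.36 × 8.85×10⁻¹² × 0.274 / 6.45×10⁻⁵ = 2.39×10⁻⁷ F.
C = (1/C₁ + 1/C₂)⁻¹ = 1.29×10⁻⁸ F.

12.9 nF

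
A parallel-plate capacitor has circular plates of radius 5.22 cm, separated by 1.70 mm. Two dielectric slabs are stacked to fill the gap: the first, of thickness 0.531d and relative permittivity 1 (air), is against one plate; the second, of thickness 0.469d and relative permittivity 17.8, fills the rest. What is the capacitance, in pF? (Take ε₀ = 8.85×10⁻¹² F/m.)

A = π(5.22 cm)² = 8.56×10⁻³ m².
Stacked slabs ⇒ two capacitors in series, each with the full plate area.
C₁ = κ₁ε₀A/d₁ = 1.00 × 8.85×10⁻¹² × 8.56×10⁻³ / 9.03×10⁻⁴ = 8.39×10⁻¹¹ F.
C₂ = κ₂ε₀A/d₂ = 17.8 × 8.85×10⁻¹² × 8.56×10⁻³ / 7.97×10⁻⁴ = 1.69×10⁻⁹ F.
C = (1/C₁ + 1/C₂)⁻¹ = 8.00×10⁻¹¹ F.

80.0 pF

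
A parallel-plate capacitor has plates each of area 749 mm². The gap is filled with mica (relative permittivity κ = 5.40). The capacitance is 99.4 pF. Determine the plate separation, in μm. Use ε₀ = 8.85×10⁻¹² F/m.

A = 749 mm² = 7.49×10⁻⁴ m².
d = κε₀A/C = 5.40 × 8.85×10⁻¹² × 7.49×10⁻⁴ / 9.94×10⁻¹¹ = 3.60×10⁻⁴ m.

360 μm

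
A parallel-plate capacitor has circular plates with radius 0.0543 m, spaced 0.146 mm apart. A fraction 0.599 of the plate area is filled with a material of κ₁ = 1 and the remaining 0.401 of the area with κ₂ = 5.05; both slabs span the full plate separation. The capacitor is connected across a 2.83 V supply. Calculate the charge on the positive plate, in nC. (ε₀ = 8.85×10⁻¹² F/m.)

Q ≈ 4.17 nC

A = π(0.0543 m)² = 9.26×10⁻³ m².
Side-by-side slabs ⇒ two capacitors in parallel, each spanning the full gap.
C₁ = κ₁ε₀A₁/d = 1.00 × 8.85×10⁻¹² × 5.55×10⁻³ / 1.46×10⁻⁴ = 3.36×10⁻¹⁰ F.
C₂ = κ₂ε₀A₂/d = 5.05 × 8.85×10⁻¹² × 3.71×10⁻³ / 1.46×10⁻⁴ = 1.14×10⁻⁹ F.
C = C₁ + C₂ = 1.47×10⁻⁹ F.
Q = CV = 1.47×10⁻⁹ × 2.83 = 4.17×10⁻⁹ C.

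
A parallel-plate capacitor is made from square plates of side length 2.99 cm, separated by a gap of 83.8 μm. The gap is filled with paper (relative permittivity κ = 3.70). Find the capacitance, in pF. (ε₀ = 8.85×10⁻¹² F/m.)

A = (2.99 cm)² = 8.94×10⁻⁴ m².
C = κε₀A/d = 3.70 × 8.85×10⁻¹² × 8.94×10⁻⁴ / 8.38×10⁻⁵ = 3.49×10⁻¹⁰ F.

C ≈ 349 pF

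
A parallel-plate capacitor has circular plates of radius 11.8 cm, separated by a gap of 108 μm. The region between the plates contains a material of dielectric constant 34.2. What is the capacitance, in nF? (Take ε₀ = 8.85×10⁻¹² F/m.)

A = π(11.8 cm)² = 4.37×10⁻² m².
C = κε₀A/d = 34.2 × 8.85×10⁻¹² × 4.37×10⁻² / 1.08×10⁻⁴ = 1.23×10⁻⁷ F.

123 nF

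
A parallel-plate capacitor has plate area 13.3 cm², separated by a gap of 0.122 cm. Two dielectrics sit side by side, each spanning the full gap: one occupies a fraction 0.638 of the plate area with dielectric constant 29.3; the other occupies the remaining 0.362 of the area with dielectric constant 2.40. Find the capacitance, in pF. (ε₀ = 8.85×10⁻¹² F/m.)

C ≈ 189 pF

A = 13.3 cm² = 1.33×10⁻³ m².
Side-by-side slabs ⇒ two capacitors in parallel, each spanning the full gap.
C₁ = κ₁ε₀A₁/d = 29.3 × 8.85×10⁻¹² × 8.49×10⁻⁴ / 1.22×10⁻³ = 1.80×10⁻¹⁰ F.
C₂ = κ₂ε₀A₂/d = 2.40 × 8.85×10⁻¹² × 4.81×10⁻⁴ / 1.22×10⁻³ = 8.38×10⁻¹² F.
C = C₁ + C₂ = 1.89×10⁻¹⁰ F.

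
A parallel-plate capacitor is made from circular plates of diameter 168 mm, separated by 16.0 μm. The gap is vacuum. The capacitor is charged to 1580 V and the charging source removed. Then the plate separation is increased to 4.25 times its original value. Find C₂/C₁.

C₂/C₁ ≈ 0.235

C = ε₀A/d scales as 1/d, so C₂/C₁ = d₁/d₂ = 1/4.25 = 0.235.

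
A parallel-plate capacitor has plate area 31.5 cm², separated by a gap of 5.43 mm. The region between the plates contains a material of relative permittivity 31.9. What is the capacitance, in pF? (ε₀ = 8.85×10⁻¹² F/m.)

A = 31.5 cm² = 3.15×10⁻³ m².
C = κε₀A/d = 31.9 × 8.85×10⁻¹² × 3.15×10⁻³ / 5.43×10⁻³ = 1.64×10⁻¹⁰ F.

164 pF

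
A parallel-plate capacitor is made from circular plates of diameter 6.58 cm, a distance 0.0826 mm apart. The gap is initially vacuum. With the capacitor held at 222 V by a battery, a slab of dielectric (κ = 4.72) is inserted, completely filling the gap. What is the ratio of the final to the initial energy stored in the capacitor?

Battery connected ⇒ V is held fixed.
C₂ = 4.72 C₁ and U = ½CV², so U₂/U₁ = C₂/C₁ = 4.72.

U₂/U₁ ≈ 4.72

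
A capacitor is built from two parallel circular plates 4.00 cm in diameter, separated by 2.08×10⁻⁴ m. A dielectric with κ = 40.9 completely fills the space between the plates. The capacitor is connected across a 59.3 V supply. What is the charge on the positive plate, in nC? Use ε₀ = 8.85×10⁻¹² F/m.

Q ≈ 130 nC

A = π(4.00/2 cm)² = 1.26×10⁻³ m².
C = κε₀A/d = 40.9 × 8.85×10⁻¹² × 1.26×10⁻³ / 2.08×10⁻⁴ = 2.19×10⁻⁹ F.
Q = CV = 2.19×10⁻⁹ × 59.3 = 1.30×10⁻⁷ C.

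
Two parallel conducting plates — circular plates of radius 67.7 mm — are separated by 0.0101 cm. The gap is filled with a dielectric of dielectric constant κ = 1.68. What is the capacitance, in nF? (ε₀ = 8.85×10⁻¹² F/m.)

A = π(67.7 mm)² = 1.44×10⁻² m².
C = κε₀A/d = 1.68 × 8.85×10⁻¹² × 1.44×10⁻² / 1.01×10⁻⁴ = 2.12×10⁻⁹ F.

2.12 nF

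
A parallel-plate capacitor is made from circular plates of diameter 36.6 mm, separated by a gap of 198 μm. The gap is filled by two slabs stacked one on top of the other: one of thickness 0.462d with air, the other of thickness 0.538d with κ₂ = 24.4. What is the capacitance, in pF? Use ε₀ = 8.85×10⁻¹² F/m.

C ≈ 97.1 pF

A = π(36.6/2 mm)² = 1.05×10⁻³ m².
Stacked slabs ⇒ two capacitors in series, each with the full plate area.
C₁ = κ₁ε₀A/d₁ = 1.00 × 8.85×10⁻¹² × 1.05×10⁻³ / 9.15×10⁻⁵ = 1.02×10⁻¹⁰ F.
C₂ = κ₂ε₀A/d₂ = 24.4 × 8.85×10⁻¹² × 1.05×10⁻³ / 1.07×10⁻⁴ = 2.13×10⁻⁹ F.
C = (1/C₁ + 1/C₂)⁻¹ = 9.71×10⁻¹¹ F.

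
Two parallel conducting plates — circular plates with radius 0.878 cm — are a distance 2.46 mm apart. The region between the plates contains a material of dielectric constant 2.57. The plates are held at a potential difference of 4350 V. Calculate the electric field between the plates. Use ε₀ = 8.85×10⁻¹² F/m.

E = V/d = 4350 / 2.46×10⁻³ = 1.77×10⁶ V/m.

E ≈ 1.77 MV/m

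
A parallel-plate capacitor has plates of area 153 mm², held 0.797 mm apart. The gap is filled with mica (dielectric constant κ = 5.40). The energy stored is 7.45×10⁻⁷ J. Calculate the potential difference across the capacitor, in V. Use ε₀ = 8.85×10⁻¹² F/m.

A = 153 mm² = 1.53×10⁻⁴ m².
C = κε₀A/d = 5.40 × 8.85×10⁻¹² × 1.53×10⁻⁴ / 7.97×10⁻⁴ = 9.17×10⁻¹² F.
V = √(2U/C) = √(2 × 7.45×10⁻⁷ / 9.17×10⁻¹²) = 4.03×10² V.

403 V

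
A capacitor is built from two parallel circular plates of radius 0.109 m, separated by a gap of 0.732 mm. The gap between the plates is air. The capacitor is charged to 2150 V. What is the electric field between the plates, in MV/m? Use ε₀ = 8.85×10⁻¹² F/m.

E = V/d = 2150 / 7.32×10⁻⁴ = 2.94×10⁶ V/m.

E ≈ 2.94 MV/m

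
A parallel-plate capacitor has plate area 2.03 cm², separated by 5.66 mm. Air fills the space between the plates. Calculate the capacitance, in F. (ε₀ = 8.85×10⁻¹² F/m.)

A = 2.03 cm² = 2.03×10⁻⁴ m².
C = ε₀A/d = 8.85×10⁻¹² × 2.03×10⁻⁴ / 5.66×10⁻³ = 3.17×10⁻¹³ F.

3.17×10⁻¹³ F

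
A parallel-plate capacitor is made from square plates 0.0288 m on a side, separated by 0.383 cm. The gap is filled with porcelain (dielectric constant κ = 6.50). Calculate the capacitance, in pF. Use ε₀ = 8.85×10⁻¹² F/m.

A = (0.0288 m)² = 8.29×10⁻⁴ m².
C = κε₀A/d = 6.50 × 8.85×10⁻¹² × 8.29×10⁻⁴ / 3.83×10⁻³ = 1.25×10⁻¹¹ F.

12.5 pF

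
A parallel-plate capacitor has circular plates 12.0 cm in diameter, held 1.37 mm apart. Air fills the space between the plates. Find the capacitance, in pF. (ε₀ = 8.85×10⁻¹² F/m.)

A = π(12.0/2 cm)² = 1.13×10⁻² m².
C = ε₀A/d = 8.85×10⁻¹² × 1.13×10⁻² / 1.37×10⁻³ = 7.31×10⁻¹¹ F.

73.1 pF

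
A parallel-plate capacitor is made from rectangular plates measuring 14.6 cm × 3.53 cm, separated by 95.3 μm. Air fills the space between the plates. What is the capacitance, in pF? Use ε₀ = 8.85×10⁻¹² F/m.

C ≈ 479 pF

A = 14.6 × 3.53 cm² = 5.15×10⁻³ m².
C = ε₀A/d = 8.85×10⁻¹² × 5.15×10⁻³ / 9.53×10⁻⁵ = 4.79×10⁻¹⁰ F.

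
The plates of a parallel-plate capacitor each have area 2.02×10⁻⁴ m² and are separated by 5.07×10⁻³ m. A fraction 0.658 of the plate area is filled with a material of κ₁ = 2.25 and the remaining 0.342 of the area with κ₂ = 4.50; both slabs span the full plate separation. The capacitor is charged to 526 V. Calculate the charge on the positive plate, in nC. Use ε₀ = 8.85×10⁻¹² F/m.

Side-by-side slabs ⇒ two capacitors in parallel, each spanning the full gap.
C₁ = κ₁ε₀A₁/d = 2.25 × 8.85×10⁻¹² × 1.33×10⁻⁴ / 5.07×10⁻³ = 5.22×10⁻¹³ F.
C₂ = κ₂ε₀A₂/d = 4.50 × 8.85×10⁻¹² × 6.91×10⁻⁵ / 5.07×10⁻³ = 5.43×10⁻¹³ F.
C = C₁ + C₂ = 1.06×10⁻¹² F.
Q = CV = 1.06×10⁻¹² × 526 = 5.60×10⁻¹⁰ C.

0.560 nC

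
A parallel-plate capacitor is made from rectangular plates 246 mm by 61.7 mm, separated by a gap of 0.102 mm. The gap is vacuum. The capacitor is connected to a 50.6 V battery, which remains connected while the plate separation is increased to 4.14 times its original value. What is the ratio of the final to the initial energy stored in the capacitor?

Battery connected ⇒ V is held fixed.
C₂ = 0.242 C₁ and U = ½CV², so U₂/U₁ = C₂/C₁ = 0.242.

U₂/U₁ ≈ 0.242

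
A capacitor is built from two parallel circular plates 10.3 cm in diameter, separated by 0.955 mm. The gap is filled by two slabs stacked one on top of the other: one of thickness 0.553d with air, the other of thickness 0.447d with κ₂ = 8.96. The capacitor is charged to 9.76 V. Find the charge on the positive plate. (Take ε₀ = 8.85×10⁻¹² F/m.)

1.25 nC

A = π(10.3/2 cm)² = 8.33×10⁻³ m².
Stacked slabs ⇒ two capacitors in series, each with the full plate area.
C₁ = κ₁ε₀A/d₁ = 1.00 × 8.85×10⁻¹² × 8.33×10⁻³ / 5.28×10⁻⁴ = 1.40×10⁻¹⁰ F.
C₂ = κ₂ε₀A/d₂ = 8.96 × 8.85×10⁻¹² × 8.33×10⁻³ / 4.27×10⁻⁴ = 1.55×10⁻⁹ F.
C = (1/C₁ + 1/C₂)⁻¹ = 1.28×10⁻¹⁰ F.
Q = CV = 1.28×10⁻¹⁰ × 9.76 = 1.25×10⁻⁹ C.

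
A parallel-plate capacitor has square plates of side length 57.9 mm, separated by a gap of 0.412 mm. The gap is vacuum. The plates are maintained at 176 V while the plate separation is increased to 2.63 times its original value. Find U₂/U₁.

U₂/U₁ ≈ 0.380

Battery connected ⇒ V is held fixed.
C₂ = 0.380 C₁ and U = ½CV², so U₂/U₁ = C₂/C₁ = 0.380.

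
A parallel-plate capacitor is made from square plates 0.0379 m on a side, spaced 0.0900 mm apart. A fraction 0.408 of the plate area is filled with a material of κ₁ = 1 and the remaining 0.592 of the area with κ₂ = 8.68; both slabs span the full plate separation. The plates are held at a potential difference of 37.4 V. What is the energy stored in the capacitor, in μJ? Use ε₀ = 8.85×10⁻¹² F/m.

A = (0.0379 m)² = 1.44×10⁻³ m².
Side-by-side slabs ⇒ two capacitors in parallel, each spanning the full gap.
C₁ = κ₁ε₀A₁/d = 1.00 × 8.85×10⁻¹² × 5.86×10⁻⁴ / 9.00×10⁻⁵ = 5.76×10⁻¹¹ F.
C₂ = κ₂ε₀A₂/d = 8.68 × 8.85×10⁻¹² × 8.50×10⁻⁴ / 9.00×10⁻⁵ = 7.26×10⁻¹⁰ F.
C = C₁ + C₂ = 7.83×10⁻¹⁰ F.
U = ½CV² = ½ × 7.83×10⁻¹⁰ × (37.4)² = 5.48×10⁻⁷ J.

U ≈ 0.548 μJ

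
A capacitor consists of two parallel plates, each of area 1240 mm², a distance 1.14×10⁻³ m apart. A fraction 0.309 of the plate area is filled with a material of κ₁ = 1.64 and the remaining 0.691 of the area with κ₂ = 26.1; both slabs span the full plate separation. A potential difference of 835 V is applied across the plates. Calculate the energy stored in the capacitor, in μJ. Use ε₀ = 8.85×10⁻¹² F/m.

A = 1240 mm² = 1.24×10⁻³ m².
Side-by-side slabs ⇒ two capacitors in parallel, each spanning the full gap.
C₁ = κ₁ε₀A₁/d = 1.64 × 8.85×10⁻¹² × 3.83×10⁻⁴ / 1.14×10⁻³ = 4.88×10⁻¹² F.
C₂ = κ₂ε₀A₂/d = 26.1 × 8.85×10⁻¹² × 8.57×10⁻⁴ / 1.14×10⁻³ = 1.74×10⁻¹⁰ F.
C = C₁ + C₂ = 1.78×10⁻¹⁰ F.
U = ½CV² = ½ × 1.78×10⁻¹⁰ × (835)² = 6.22×10⁻⁵ J.

U ≈ 62.2 μJ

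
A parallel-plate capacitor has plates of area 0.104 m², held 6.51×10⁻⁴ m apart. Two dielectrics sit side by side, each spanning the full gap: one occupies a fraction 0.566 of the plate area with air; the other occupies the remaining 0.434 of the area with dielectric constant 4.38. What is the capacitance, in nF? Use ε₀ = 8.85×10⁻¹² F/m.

C ≈ 3.49 nF

Side-by-side slabs ⇒ two capacitors in parallel, each spanning the full gap.
C₁ = κ₁ε₀A₁/d = 1.00 × 8.85×10⁻¹² × 5.89×10⁻² / 6.51×10⁻⁴ = 8.00×10⁻¹⁰ F.
C₂ = κ₂ε₀A₂/d = 4.38 × 8.85×10⁻¹² × 4.51×10⁻² / 6.51×10⁻⁴ = 2.69×10⁻⁹ F.
C = C₁ + C₂ = 3.49×10⁻⁹ F.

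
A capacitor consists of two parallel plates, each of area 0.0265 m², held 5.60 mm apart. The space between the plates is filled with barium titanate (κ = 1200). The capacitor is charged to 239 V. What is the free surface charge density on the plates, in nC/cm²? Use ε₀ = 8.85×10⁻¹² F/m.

45.3 nC/cm²

C = κε₀A/d = 1200 × 8.85×10⁻¹² × 2.65×10⁻² / 5.60×10⁻³ = 5.03×10⁻⁸ F.
σ = Q/A = CV/A = 5.03×10⁻⁸ × 239 / 2.65×10⁻² = 4.53×10⁻⁴ C/m².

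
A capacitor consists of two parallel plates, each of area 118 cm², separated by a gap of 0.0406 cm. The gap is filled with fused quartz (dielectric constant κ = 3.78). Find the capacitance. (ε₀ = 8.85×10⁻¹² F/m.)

C ≈ 0.972 nF

A = 118 cm² = 1.18×10⁻² m².
C = κε₀A/d = 3.78 × 8.85×10⁻¹² × 1.18×10⁻² / 4.06×10⁻⁴ = 9.72×10⁻¹⁰ F.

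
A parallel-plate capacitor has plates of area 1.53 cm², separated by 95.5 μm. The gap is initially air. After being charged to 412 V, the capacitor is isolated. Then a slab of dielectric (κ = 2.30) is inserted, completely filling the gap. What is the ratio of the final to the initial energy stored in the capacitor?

Isolated ⇒ Q is held fixed.
C₂ = 2.30 C₁ and U = Q²/(2C), so U₂/U₁ = C₁/C₂ = 0.435.

0.435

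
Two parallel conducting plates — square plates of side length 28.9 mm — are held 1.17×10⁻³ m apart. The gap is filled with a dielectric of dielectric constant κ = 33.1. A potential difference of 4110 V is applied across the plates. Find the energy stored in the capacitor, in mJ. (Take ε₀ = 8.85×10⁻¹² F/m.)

A = (28.9 mm)² = 8.35×10⁻⁴ m².
C = κε₀A/d = 33.1 × 8.85×10⁻¹² × 8.35×10⁻⁴ / 1.17×10⁻³ = 2.09×10⁻¹⁰ F.
U = ½CV² = ½ × 2.09×10⁻¹⁰ × (4110)² = 1.77×10⁻³ J.

U ≈ 1.77 mJ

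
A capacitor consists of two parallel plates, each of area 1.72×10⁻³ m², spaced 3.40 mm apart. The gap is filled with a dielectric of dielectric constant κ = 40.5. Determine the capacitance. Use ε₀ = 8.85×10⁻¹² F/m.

C = κε₀A/d = 40.5 × 8.85×10⁻¹² × 1.72×10⁻³ / 3.40×10⁻³ = 1.81×10⁻¹⁰ F.

C ≈ 181 pF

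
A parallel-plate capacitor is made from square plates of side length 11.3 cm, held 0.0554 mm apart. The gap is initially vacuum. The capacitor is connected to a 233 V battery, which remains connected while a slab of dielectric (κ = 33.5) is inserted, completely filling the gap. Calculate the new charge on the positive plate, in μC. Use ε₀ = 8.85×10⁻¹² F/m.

A = (11.3 cm)² = 1.28×10⁻² m².
Initially C₁ = ε₀A/d = 8.85×10⁻¹² × 1.28×10⁻² / 5.54×10⁻⁵ = 2.04×10⁻⁹ F.
Q₁ = 4.75×10⁻⁷ C.
Battery connected ⇒ V is held fixed. C₂ = 33.5 C₁ and Q = CV, so Q₂/Q₁ = C₂/C₁ = 33.5.
Q₂ = 33.5 × 4.75×10⁻⁷ = 1.59×10⁻⁵ C.

15.9 μC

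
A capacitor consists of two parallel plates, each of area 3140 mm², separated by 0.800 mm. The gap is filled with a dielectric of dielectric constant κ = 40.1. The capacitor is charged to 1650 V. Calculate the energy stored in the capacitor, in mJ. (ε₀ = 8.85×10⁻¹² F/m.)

1.90 mJ

A = 3140 mm² = 3.14×10⁻³ m².
C = κε₀A/d = 40.1 × 8.85×10⁻¹² × 3.14×10⁻³ / 8.00×10⁻⁴ = 1.39×10⁻⁹ F.
U = ½CV² = ½ × 1.39×10⁻⁹ × (1650)² = 1.90×10⁻³ J.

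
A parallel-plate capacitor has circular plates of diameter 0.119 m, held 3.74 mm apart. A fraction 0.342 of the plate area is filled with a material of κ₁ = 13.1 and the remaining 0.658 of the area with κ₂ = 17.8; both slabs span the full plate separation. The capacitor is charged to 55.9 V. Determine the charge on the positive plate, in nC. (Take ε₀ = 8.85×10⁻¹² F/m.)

Q ≈ 23.8 nC

A = π(0.119/2 m)² = 1.11×10⁻² m².
Side-by-side slabs ⇒ two capacitors in parallel, each spanning the full gap.
C₁ = κ₁ε₀A₁/d = 13.1 × 8.85×10⁻¹² × 3.80×10⁻³ / 3.74×10⁻³ = 1.18×10⁻¹⁰ F.
C₂ = κ₂ε₀A₂/d = 17.8 × 8.85×10⁻¹² × 7.32×10⁻³ / 3.74×10⁻³ = 3.08×10⁻¹⁰ F.
C = C₁ + C₂ = 4.26×10⁻¹⁰ F.
Q = CV = 4.26×10⁻¹⁰ × 55.9 = 2.38×10⁻⁸ C.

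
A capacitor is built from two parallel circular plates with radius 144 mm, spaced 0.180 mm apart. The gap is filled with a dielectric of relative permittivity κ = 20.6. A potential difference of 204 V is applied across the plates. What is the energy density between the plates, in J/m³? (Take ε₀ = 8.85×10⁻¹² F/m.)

E = V/d = 204 / 1.80×10⁻⁴ = 1.13×10⁶ V/m.
u = ½κε₀E² = ½ × 20.6 × 8.85×10⁻¹² × (1.13×10⁶)² = 1.17×10² J/m³.

u ≈ 117 J/m³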